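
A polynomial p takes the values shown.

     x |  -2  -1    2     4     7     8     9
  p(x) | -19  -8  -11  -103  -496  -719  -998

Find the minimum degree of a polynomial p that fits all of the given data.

3

Divided differences on the nodes -2, -1, 2, 4, 7, 8, 9:
  order 0: -19  -8  -11  -103  -496  -719  -998
  order 1: 11  -1  -46  -131  -223  -279
  order 2: -3  -9  -17  -23  -28
  order 3: -1  -1  -1  -1
  order 4: 0  0  0
  order 5: 0  0
  order 6: 0
The order-3 divided differences are all -1 (nonzero) and every higher order vanishes, so the data lies on a polynomial of degree exactly 3.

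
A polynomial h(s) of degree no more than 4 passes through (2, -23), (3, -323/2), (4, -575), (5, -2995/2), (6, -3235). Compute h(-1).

5/2

Using the Lagrange interpolation formula with nodes 2, 3, 4, 5, 6:
  L_0(s) = (s - 3)(s - 4)(s - 5)(s - 6) / 24
  L_1(s) = (s - 2)(s - 4)(s - 5)(s - 6) / -6
  L_2(s) = (s - 2)(s - 3)(s - 5)(s - 6) / 4
  L_3(s) = (s - 2)(s - 3)(s - 4)(s - 6) / -6
  L_4(s) = (s - 2)(s - 3)(s - 4)(s - 5) / 24
Then h(s) = -23·L_0(s) - 323/2·L_1(s) - 575·L_2(s) - 2995/2·L_3(s) - 3235·L_4(s).
Expanding and collecting terms gives h(s) = -3s⁴ + 3s³ + (1/2)s² - 3s + 5.
Evaluating at s = -1: h(-1) = 5/2.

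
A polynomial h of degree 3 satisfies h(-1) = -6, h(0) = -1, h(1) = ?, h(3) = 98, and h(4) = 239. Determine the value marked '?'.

The 4 known points determine the degree-3 polynomial uniquely.
Write h(n) = an^3 + bn^2 + cn + d. Substituting each data point gives a linear system:
  -a + b - c + d = -6
  d = -1
  27a + 9b + 3c + d = 98
  64a + 16b + 4c + d = 239
Solving the system yields a = 4, b = -1, c = 0, d = -1.
So h(n) = 4n³ - n² - 1.
Then h(1) = 2.

2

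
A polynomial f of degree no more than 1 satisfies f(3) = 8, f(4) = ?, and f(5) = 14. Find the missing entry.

On equispaced nodes a degree-1 polynomial has vanishing second forward difference, so
  f(3) - 2·f(4) + f(5) = 0.
Substituting the known values and solving for f(4):
  -2·f(4) = -22
  f(4) = 11.

11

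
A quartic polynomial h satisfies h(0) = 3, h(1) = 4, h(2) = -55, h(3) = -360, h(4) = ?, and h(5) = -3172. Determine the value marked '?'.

On equispaced nodes a degree-4 polynomial has vanishing fifth forward difference, so
  - h(0) + 5·h(1) - 10·h(2) + 10·h(3) - 5·h(4) + h(5) = 0.
Substituting the known values and solving for h(4):
  -5·h(4) = 6205
  h(4) = -1241.

-1241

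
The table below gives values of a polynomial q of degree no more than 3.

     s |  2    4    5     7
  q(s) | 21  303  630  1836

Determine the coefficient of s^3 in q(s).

6

Write q(s) = as^3 + bs^2 + cs + d. Substituting each data point gives a linear system:
  8a + 4b + 2c + d = 21
  64a + 16b + 4c + d = 303
  125a + 25b + 5c + d = 630
  343a + 49b + 7c + d = 1836
Solving the system yields a = 6, b = -4, c = -3, d = -5.
So q(s) = 6s^3 - 4s^2 - 3s - 5.
The leading coefficient is 6.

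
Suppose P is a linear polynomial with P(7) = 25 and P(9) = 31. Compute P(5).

19

Using the Lagrange interpolation formula with nodes 7, 9:
  L_0(t) = (t - 9) / -2
  L_1(t) = (t - 7) / 2
Then P(t) = 25·L_0(t) + 31·L_1(t).
Expanding and collecting terms gives P(t) = 3t + 4.
Evaluating at t = 5: P(5) = 19.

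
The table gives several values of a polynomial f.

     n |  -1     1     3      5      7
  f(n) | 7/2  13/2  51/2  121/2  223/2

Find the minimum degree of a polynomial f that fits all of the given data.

2

Forward differences of the values at n = -1, 1, 3, 5, 7:
  f  : 7/2  13/2  51/2  121/2  223/2
  Δ  : 3  19  35  51
  Δ^2: 16  16  16
  Δ^3: 0  0
  Δ^4: 0
The second differences are constant (16) and nonzero, while all higher differences vanish, so the minimal degree is 2.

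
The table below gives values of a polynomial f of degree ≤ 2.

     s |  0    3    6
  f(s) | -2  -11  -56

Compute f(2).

Using the Lagrange interpolation formula with nodes 0, 3, 6:
  L_0(s) = (s - 3)(s - 6) / 18
  L_1(s) = s(s - 6) / -9
  L_2(s) = s(s - 3) / 18
Then f(s) = -2·L_0(s) - 11·L_1(s) - 56·L_2(s).
Expanding and collecting terms gives f(s) = -2s² + 3s - 2.
Evaluating at s = 2: f(2) = -4.

-4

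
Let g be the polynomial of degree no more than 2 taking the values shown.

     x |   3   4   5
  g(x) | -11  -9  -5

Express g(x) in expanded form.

Write g(x) = ax^2 + bx + c. Substituting each data point gives a linear system:
  9a + 3b + c = -11
  16a + 4b + c = -9
  25a + 5b + c = -5
Solving the system yields a = 1, b = -5, c = -5.
So g(x) = x² - 5x - 5.
Check: g(3) = -11. ✓

g(x) = x^2 - 5x - 5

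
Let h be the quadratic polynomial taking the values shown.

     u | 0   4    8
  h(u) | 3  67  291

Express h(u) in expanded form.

h(u) = 5u^2 - 4u + 3

Write h(u) = au^2 + bu + c. Substituting each data point gives a linear system:
  c = 3
  16a + 4b + c = 67
  64a + 8b + c = 291
Solving the system yields a = 5, b = -4, c = 3.
So h(u) = 5u² - 4u + 3.
Check: h(0) = 3. ✓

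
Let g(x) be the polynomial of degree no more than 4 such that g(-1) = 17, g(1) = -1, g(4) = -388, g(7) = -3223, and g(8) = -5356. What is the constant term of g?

4

Write g(x) = ax^4 + bx^3 + cx^2 + dx + e. Substituting each data point gives a linear system:
  a - b + c - d + e = 17
  a + b + c + d + e = -1
  256a + 64b + 16c + 4d + e = -388
  2401a + 343b + 49c + 7d + e = -3223
  4096a + 512b + 64c + 8d + e = -5356
Solving the system yields a = -1, b = -3, c = 5, d = -6, e = 4.
So g(x) = -x^4 - 3x^3 + 5x^2 - 6x + 4.
The constant term is 4.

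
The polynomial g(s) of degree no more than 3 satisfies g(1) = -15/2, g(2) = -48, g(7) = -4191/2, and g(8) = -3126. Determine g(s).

g(s) = -6s^3 - (3/2)s^2 + 6s - 6

Write g(s) = as^3 + bs^2 + cs + d. Substituting each data point gives a linear system:
  a + b + c + d = -15/2
  8a + 4b + 2c + d = -48
  343a + 49b + 7c + d = -4191/2
  512a + 64b + 8c + d = -3126
Solving the system yields a = -6, b = -3/2, c = 6, d = -6.
So g(s) = -6s^3 - (3/2)s^2 + 6s - 6.
Check: g(8) = -3126. ✓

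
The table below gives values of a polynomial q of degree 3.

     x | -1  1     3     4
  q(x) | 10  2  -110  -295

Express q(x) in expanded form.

q(x) = -6x^3 + 5x^2 + 2x + 1

Using the Lagrange interpolation formula with nodes -1, 1, 3, 4:
  L_0(x) = (x - 1)(x - 3)(x - 4) / -40
  L_1(x) = (x + 1)(x - 3)(x - 4) / 12
  L_2(x) = (x + 1)(x - 1)(x - 4) / -8
  L_3(x) = (x + 1)(x - 1)(x - 3) / 15
Then q(x) = 10·L_0(x) + 2·L_1(x) - 110·L_2(x) - 295·L_3(x).
Expanding and collecting terms gives q(x) = -6x^3 + 5x^2 + 2x + 1.
Check: q(1) = 2. ✓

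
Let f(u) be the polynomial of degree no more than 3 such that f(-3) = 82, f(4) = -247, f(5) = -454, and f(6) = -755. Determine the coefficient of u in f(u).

-6

Write f(u) = au^3 + bu^2 + cu + d. Substituting each data point gives a linear system:
  -27a + 9b - 3c + d = 82
  64a + 16b + 4c + d = -247
  125a + 25b + 5c + d = -454
  216a + 36b + 6c + d = -755
Solving the system yields a = -3, b = -2, c = -6, d = 1.
So f(u) = -3u^3 - 2u^2 - 6u + 1.
The coefficient of u is -6.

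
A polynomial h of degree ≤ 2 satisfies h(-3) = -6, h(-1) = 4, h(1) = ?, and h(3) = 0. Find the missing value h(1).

The 3 known points determine the degree-2 polynomial uniquely.
Write h(x) = ax^2 + bx + c. Substituting each data point gives a linear system:
  9a - 3b + c = -6
  a - b + c = 4
  9a + 3b + c = 0
Solving the system yields a = -1, b = 1, c = 6.
So h(x) = -x^2 + x + 6.
Then h(1) = 6.

6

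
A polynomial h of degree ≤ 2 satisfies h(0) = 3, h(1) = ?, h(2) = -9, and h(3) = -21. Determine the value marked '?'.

The 3 known points determine the degree-2 polynomial uniquely.
Write h(u) = au^2 + bu + c. Substituting each data point gives a linear system:
  c = 3
  4a + 2b + c = -9
  9a + 3b + c = -21
Solving the system yields a = -2, b = -2, c = 3.
So h(u) = -2u^2 - 2u + 3.
Then h(1) = -1.

-1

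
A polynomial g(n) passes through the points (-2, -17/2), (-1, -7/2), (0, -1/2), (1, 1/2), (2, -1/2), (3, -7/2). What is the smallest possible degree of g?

Forward differences of the values at n = -2, -1, 0, 1, 2, 3:
  g  : -17/2  -7/2  -1/2  1/2  -1/2  -7/2
  Δ  : 5  3  1  -1  -3
  Δ^2: -2  -2  -2  -2
  Δ^3: 0  0  0
  Δ^4: 0  0
  Δ^5: 0
The second differences are constant (-2) and nonzero, while all higher differences vanish, so the minimal degree is 2.

2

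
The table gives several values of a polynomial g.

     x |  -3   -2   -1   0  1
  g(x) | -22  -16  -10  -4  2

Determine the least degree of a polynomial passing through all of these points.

1

Forward differences of the values at x = -3, -2, -1, 0, 1:
  g  : -22  -16  -10  -4  2
  Δ  : 6  6  6  6
  Δ^2: 0  0  0
  Δ^3: 0  0
  Δ^4: 0
The first differences are constant (6) and nonzero, while all higher differences vanish, so the minimal degree is 1.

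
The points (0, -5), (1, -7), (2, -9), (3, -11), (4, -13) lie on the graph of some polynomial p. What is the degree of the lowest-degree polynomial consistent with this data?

Forward differences of the values at u = 0, 1, 2, 3, 4:
  p  : -5  -7  -9  -11  -13
  Δ  : -2  -2  -2  -2
  Δ^2: 0  0  0
  Δ^3: 0  0
  Δ^4: 0
The first differences are constant (-2) and nonzero, while all higher differences vanish, so the minimal degree is 1.

1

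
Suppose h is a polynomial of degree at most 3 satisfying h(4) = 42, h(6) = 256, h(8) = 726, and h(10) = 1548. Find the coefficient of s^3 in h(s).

Write h(s) = as^3 + bs^2 + cs + d. Substituting each data point gives a linear system:
  64a + 16b + 4c + d = 42
  216a + 36b + 6c + d = 256
  512a + 64b + 8c + d = 726
  1000a + 100b + 10c + d = 1548
Solving the system yields a = 2, b = -4, c = -5, d = -2.
So h(s) = 2s^3 - 4s^2 - 5s - 2.
The leading coefficient is 2.

2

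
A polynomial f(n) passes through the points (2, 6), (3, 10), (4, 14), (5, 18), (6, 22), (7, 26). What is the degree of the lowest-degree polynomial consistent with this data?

Forward differences of the values at n = 2, 3, 4, 5, 6, 7:
  f  : 6  10  14  18  22  26
  Δ  : 4  4  4  4  4
  Δ^2: 0  0  0  0
  Δ^3: 0  0  0
  Δ^4: 0  0
  Δ^5: 0
The first differences are constant (4) and nonzero, while all higher differences vanish, so the minimal degree is 1.

1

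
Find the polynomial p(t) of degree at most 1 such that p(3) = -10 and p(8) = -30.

p(t) = -4t + 2

Write p(t) = at + b. Substituting each data point gives a linear system:
  3a + b = -10
  8a + b = -30
Solving the system yields a = -4, b = 2.
So p(t) = -4t + 2.
Check: p(3) = -10. ✓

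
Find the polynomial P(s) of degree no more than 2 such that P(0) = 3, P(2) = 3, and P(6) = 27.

Write P(s) = as^2 + bs + c. Substituting each data point gives a linear system:
  c = 3
  4a + 2b + c = 3
  36a + 6b + c = 27
Solving the system yields a = 1, b = -2, c = 3.
So P(s) = s² - 2s + 3.
Check: P(2) = 3. ✓

P(s) = s^2 - 2s + 3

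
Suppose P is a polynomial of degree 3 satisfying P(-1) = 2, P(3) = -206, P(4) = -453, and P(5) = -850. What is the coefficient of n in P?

-4

Write P(n) = an^3 + bn^2 + cn + d. Substituting each data point gives a linear system:
  -a + b - c + d = 2
  27a + 9b + 3c + d = -206
  64a + 16b + 4c + d = -453
  125a + 25b + 5c + d = -850
Solving the system yields a = -6, b = -3, c = -4, d = -5.
So P(n) = -6n³ - 3n² - 4n - 5.
The coefficient of n is -4.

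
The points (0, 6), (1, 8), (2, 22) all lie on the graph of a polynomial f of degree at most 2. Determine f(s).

Write f(s) = as^2 + bs + c. Substituting each data point gives a linear system:
  c = 6
  a + b + c = 8
  4a + 2b + c = 22
Solving the system yields a = 6, b = -4, c = 6.
So f(s) = 6s^2 - 4s + 6.
Check: f(2) = 22. ✓

f(s) = 6s^2 - 4s + 6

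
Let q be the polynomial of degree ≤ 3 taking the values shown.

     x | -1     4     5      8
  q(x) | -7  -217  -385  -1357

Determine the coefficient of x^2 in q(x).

Write q(x) = ax^3 + bx^2 + cx + d. Substituting each data point gives a linear system:
  -a + b - c + d = -7
  64a + 16b + 4c + d = -217
  125a + 25b + 5c + d = -385
  512a + 64b + 8c + d = -1357
Solving the system yields a = -2, b = -5, c = -1, d = -5.
So q(x) = -2x³ - 5x² - x - 5.
The coefficient of x^2 is -5.

-5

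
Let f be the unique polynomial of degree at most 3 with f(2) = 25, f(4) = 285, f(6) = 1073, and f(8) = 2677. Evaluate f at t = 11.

7243

Write f(t) = at^3 + bt^2 + ct + d. Substituting each data point gives a linear system:
  8a + 4b + 2c + d = 25
  64a + 16b + 4c + d = 285
  216a + 36b + 6c + d = 1073
  512a + 64b + 8c + d = 2677
Solving the system yields a = 6, b = -6, c = -2, d = 5.
So f(t) = 6t^3 - 6t^2 - 2t + 5.
Then f(11) = 7243.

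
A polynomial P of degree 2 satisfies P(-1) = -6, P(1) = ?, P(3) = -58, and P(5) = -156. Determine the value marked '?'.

The 3 known points determine the degree-2 polynomial uniquely.
Write P(s) = as^2 + bs + c. Substituting each data point gives a linear system:
  a - b + c = -6
  9a + 3b + c = -58
  25a + 5b + c = -156
Solving the system yields a = -6, b = -1, c = -1.
So P(s) = -6s^2 - s - 1.
Then P(1) = -8.

-8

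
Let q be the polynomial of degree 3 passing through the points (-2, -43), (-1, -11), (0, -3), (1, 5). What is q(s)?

Write q(s) = as^3 + bs^2 + cs + d. Substituting each data point gives a linear system:
  -8a + 4b - 2c + d = -43
  -a + b - c + d = -11
  d = -3
  a + b + c + d = 5
Solving the system yields a = 4, b = 0, c = 4, d = -3.
So q(s) = 4s³ + 4s - 3.
Check: q(-2) = -43. ✓

q(s) = 4s^3 + 4s - 3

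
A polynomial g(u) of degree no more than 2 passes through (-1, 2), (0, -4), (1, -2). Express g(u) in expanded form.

Write g(u) = au^2 + bu + c. Substituting each data point gives a linear system:
  a - b + c = 2
  c = -4
  a + b + c = -2
Solving the system yields a = 4, b = -2, c = -4.
So g(u) = 4u^2 - 2u - 4.
Check: g(0) = -4. ✓

g(u) = 4u^2 - 2u - 4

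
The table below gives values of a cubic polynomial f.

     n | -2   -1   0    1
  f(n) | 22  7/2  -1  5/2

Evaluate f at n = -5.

Write f(n) = an^3 + bn^2 + cn + d. Substituting each data point gives a linear system:
  -8a + 4b - 2c + d = 22
  -a + b - c + d = 7/2
  d = -1
  a + b + c + d = 5/2
Solving the system yields a = -1, b = 4, c = 1/2, d = -1.
So f(n) = -n^3 + 4n^2 + (1/2)n - 1.
Then f(-5) = 443/2.

443/2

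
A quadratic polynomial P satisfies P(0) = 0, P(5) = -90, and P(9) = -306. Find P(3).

-30

Using the Lagrange interpolation formula with nodes 0, 5, 9:
  L_0(u) = (u - 5)(u - 9) / 45
  L_1(u) = u(u - 9) / -20
  L_2(u) = u(u - 5) / 36
Then P(u) = 0·L_0(u) - 90·L_1(u) - 306·L_2(u).
Expanding and collecting terms gives P(u) = -4u^2 + 2u.
Evaluating at u = 3: P(3) = -30.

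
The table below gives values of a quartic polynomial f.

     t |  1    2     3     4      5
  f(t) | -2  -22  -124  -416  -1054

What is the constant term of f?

-4

Write f(t) = at^4 + bt^3 + ct^2 + dt + e. Substituting each data point gives a linear system:
  a + b + c + d + e = -2
  16a + 8b + 4c + 2d + e = -22
  81a + 27b + 9c + 3d + e = -124
  256a + 64b + 16c + 4d + e = -416
  625a + 125b + 25c + 5d + e = -1054
Solving the system yields a = -2, b = 2, c = -3, d = 5, e = -4.
So f(t) = -2t^4 + 2t^3 - 3t^2 + 5t - 4.
The constant term is -4.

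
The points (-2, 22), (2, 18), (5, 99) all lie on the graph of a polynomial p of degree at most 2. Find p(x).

Write p(x) = ax^2 + bx + c. Substituting each data point gives a linear system:
  4a - 2b + c = 22
  4a + 2b + c = 18
  25a + 5b + c = 99
Solving the system yields a = 4, b = -1, c = 4.
So p(x) = 4x^2 - x + 4.
Check: p(2) = 18. ✓

p(x) = 4x^2 - x + 4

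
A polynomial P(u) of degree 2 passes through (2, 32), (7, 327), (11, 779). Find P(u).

Using the Lagrange interpolation formula with nodes 2, 7, 11:
  L_0(u) = (u - 7)(u - 11) / 45
  L_1(u) = (u - 2)(u - 11) / -20
  L_2(u) = (u - 2)(u - 7) / 36
Then P(u) = 32·L_0(u) + 327·L_1(u) + 779·L_2(u).
Expanding and collecting terms gives P(u) = 6u² + 5u - 2.
Check: P(2) = 32. ✓

P(u) = 6u^2 + 5u - 2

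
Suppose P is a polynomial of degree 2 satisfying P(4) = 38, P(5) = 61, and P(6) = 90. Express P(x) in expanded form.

P(x) = 3x^2 - 4x + 6

Write P(x) = ax^2 + bx + c. Substituting each data point gives a linear system:
  16a + 4b + c = 38
  25a + 5b + c = 61
  36a + 6b + c = 90
Solving the system yields a = 3, b = -4, c = 6.
So P(x) = 3x^2 - 4x + 6.
Check: P(4) = 38. ✓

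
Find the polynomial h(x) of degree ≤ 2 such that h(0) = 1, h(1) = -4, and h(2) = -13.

h(x) = -2x^2 - 3x + 1

Write h(x) = ax^2 + bx + c. Substituting each data point gives a linear system:
  c = 1
  a + b + c = -4
  4a + 2b + c = -13
Solving the system yields a = -2, b = -3, c = 1.
So h(x) = -2x^2 - 3x + 1.
Check: h(2) = -13. ✓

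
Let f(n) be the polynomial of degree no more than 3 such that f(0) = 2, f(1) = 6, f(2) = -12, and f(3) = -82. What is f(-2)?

48

Write f(n) = an^3 + bn^2 + cn + d. Substituting each data point gives a linear system:
  d = 2
  a + b + c + d = 6
  8a + 4b + 2c + d = -12
  27a + 9b + 3c + d = -82
Solving the system yields a = -5, b = 4, c = 5, d = 2.
So f(n) = -5n^3 + 4n^2 + 5n + 2.
Then f(-2) = 48.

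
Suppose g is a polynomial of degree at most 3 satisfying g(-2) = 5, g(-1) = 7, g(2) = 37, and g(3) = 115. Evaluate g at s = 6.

805

Write g(s) = as^3 + bs^2 + cs + d. Substituting each data point gives a linear system:
  -8a + 4b - 2c + d = 5
  -a + b - c + d = 7
  8a + 4b + 2c + d = 37
  27a + 9b + 3c + d = 115
Solving the system yields a = 3, b = 5, c = -4, d = 1.
So g(s) = 3s^3 + 5s^2 - 4s + 1.
Then g(6) = 805.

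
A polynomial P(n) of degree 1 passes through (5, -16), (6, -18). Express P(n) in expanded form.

P(n) = -2n - 6

Using the Lagrange interpolation formula with nodes 5, 6:
  L_0(n) = (n - 6) / -1
  L_1(n) = (n - 5) / 1
Then P(n) = -16·L_0(n) - 18·L_1(n).
Expanding and collecting terms gives P(n) = -2n - 6.
Check: P(6) = -18. ✓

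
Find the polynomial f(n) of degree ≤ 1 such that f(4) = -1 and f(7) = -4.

f(n) = -n + 3

Write f(n) = an + b. Substituting each data point gives a linear system:
  4a + b = -1
  7a + b = -4
Solving the system yields a = -1, b = 3.
So f(n) = -n + 3.
Check: f(4) = -1. ✓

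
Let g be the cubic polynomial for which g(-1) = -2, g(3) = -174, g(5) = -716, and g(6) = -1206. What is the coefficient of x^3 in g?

Write g(x) = ax^3 + bx^2 + cx + d. Substituting each data point gives a linear system:
  -a + b - c + d = -2
  27a + 9b + 3c + d = -174
  125a + 25b + 5c + d = -716
  216a + 36b + 6c + d = -1206
Solving the system yields a = -5, b = -3, c = -2, d = -6.
So g(x) = -5x³ - 3x² - 2x - 6.
The leading coefficient is -5.

-5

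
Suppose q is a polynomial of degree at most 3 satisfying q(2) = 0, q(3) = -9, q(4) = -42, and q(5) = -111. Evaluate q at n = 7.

-405

Forward differences of the values at n = 2, 3, 4, 5:
  q  : 0  -9  -42  -111
  Δ  : -9  -33  -69
  Δ^2: -24  -36
  Δ^3: -12
The third differences are constant, confirming degree 3.
Interpolating (Newton forward form) and evaluating at n = 7 gives q(7) = -405.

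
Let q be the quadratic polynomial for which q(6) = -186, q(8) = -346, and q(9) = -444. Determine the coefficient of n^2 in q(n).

-6

Write q(n) = an^2 + bn + c. Substituting each data point gives a linear system:
  36a + 6b + c = -186
  64a + 8b + c = -346
  81a + 9b + c = -444
Solving the system yields a = -6, b = 4, c = 6.
So q(n) = -6n^2 + 4n + 6.
The leading coefficient is -6.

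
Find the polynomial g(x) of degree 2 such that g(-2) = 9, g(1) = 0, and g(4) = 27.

g(x) = 2x^2 - x - 1

Write g(x) = ax^2 + bx + c. Substituting each data point gives a linear system:
  4a - 2b + c = 9
  a + b + c = 0
  16a + 4b + c = 27
Solving the system yields a = 2, b = -1, c = -1.
So g(x) = 2x^2 - x - 1.
Check: g(1) = 0. ✓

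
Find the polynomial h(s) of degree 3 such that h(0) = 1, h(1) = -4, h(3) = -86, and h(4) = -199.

h(s) = -3s^3 - 2s + 1

Using the Lagrange interpolation formula with nodes 0, 1, 3, 4:
  L_0(s) = (s - 1)(s - 3)(s - 4) / -12
  L_1(s) = s(s - 3)(s - 4) / 6
  L_2(s) = s(s - 1)(s - 4) / -6
  L_3(s) = s(s - 1)(s - 3) / 12
Then h(s) = 1·L_0(s) - 4·L_1(s) - 86·L_2(s) - 199·L_3(s).
Expanding and collecting terms gives h(s) = -3s^3 - 2s + 1.
Check: h(4) = -199. ✓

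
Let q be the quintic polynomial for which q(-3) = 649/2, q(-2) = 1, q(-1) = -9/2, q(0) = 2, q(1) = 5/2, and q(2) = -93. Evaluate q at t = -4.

1920

Write q(t) = at^5 + bt^4 + ct^3 + dt^2 + et + k. Substituting each data point gives a linear system:
  -243a + 81b - 27c + 9d - 3e + k = 649/2
  -32a + 16b - 8c + 4d - 2e + k = 1
  -a + b - c + d - e + k = -9/2
  k = 2
  a + b + c + d + e + k = 5/2
  32a + 16b + 8c + 4d + 2e + k = -93
Solving the system yields a = -3, b = -3, c = 6, d = 0, e = 1/2, k = 2.
So q(t) = -3t⁵ - 3t⁴ + 6t³ + (1/2)t + 2.
Then q(-4) = 1920.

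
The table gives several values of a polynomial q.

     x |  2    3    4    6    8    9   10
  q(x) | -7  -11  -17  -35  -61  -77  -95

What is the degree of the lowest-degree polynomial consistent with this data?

Divided differences on the nodes 2, 3, 4, 6, 8, 9, 10:
  order 0: -7  -11  -17  -35  -61  -77  -95
  order 1: -4  -6  -9  -13  -16  -18
  order 2: -1  -1  -1  -1  -1
  order 3: 0  0  0  0
  order 4: 0  0  0
  order 5: 0  0
  order 6: 0
The order-2 divided differences are all -1 (nonzero) and every higher order vanishes, so the data lies on a polynomial of degree exactly 2.

2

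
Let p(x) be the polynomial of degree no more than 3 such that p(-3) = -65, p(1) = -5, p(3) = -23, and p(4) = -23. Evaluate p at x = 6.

Write p(x) = ax^3 + bx^2 + cx + d. Substituting each data point gives a linear system:
  -27a + 9b - 3c + d = -65
  a + b + c + d = -5
  27a + 9b + 3c + d = -23
  64a + 16b + 4c + d = -23
Solving the system yields a = 1, b = -5, c = -2, d = 1.
So p(x) = x^3 - 5x^2 - 2x + 1.
Then p(6) = 25.

25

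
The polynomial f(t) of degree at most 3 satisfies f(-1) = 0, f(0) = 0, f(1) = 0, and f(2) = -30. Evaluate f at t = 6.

-1050

Forward differences of the values at t = -1, 0, 1, 2:
  f  : 0  0  0  -30
  Δ  : 0  0  -30
  Δ^2: 0  -30
  Δ^3: -30
The third differences are constant, confirming degree 3.
Interpolating (Newton forward form) and evaluating at t = 6 gives f(6) = -1050.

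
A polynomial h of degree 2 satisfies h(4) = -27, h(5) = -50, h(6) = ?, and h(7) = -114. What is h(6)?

The 3 known points determine the degree-2 polynomial uniquely.
Write h(x) = ax^2 + bx + c. Substituting each data point gives a linear system:
  16a + 4b + c = -27
  25a + 5b + c = -50
  49a + 7b + c = -114
Solving the system yields a = -3, b = 4, c = 5.
So h(x) = -3x² + 4x + 5.
Then h(6) = -79.

-79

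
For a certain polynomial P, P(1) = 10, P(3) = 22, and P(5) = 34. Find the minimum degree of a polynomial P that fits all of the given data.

Forward differences of the values at n = 1, 3, 5:
  P  : 10  22  34
  Δ  : 12  12
  Δ^2: 0
The first differences are constant (12) and nonzero, while all higher differences vanish, so the minimal degree is 1.

1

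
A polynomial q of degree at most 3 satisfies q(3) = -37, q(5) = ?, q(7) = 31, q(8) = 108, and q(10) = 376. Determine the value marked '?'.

The 4 known points determine the degree-3 polynomial uniquely.
Write q(s) = as^3 + bs^2 + cs + d. Substituting each data point gives a linear system:
  27a + 9b + 3c + d = -37
  343a + 49b + 7c + d = 31
  512a + 64b + 8c + d = 108
  1000a + 100b + 10c + d = 376
Solving the system yields a = 1, b = -6, c = -2, d = -4.
So q(s) = s^3 - 6s^2 - 2s - 4.
Then q(5) = -39.

-39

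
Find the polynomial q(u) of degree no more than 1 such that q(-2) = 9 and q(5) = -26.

Using the Lagrange interpolation formula with nodes -2, 5:
  L_0(u) = (u - 5) / -7
  L_1(u) = (u + 2) / 7
Then q(u) = 9·L_0(u) - 26·L_1(u).
Expanding and collecting terms gives q(u) = -5u - 1.
Check: q(-2) = 9. ✓

q(u) = -5u - 1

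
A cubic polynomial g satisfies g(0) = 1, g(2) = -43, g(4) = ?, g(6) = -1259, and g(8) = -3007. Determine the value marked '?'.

-367

The 4 known points determine the degree-3 polynomial uniquely.
Write g(s) = as^3 + bs^2 + cs + d. Substituting each data point gives a linear system:
  d = 1
  8a + 4b + 2c + d = -43
  216a + 36b + 6c + d = -1259
  512a + 64b + 8c + d = -3007
Solving the system yields a = -6, b = 1, c = 0, d = 1.
So g(s) = -6s^3 + s^2 + 1.
Then g(4) = -367.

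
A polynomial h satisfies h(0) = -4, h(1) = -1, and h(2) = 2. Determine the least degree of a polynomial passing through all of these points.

1

Forward differences of the values at x = 0, 1, 2:
  h  : -4  -1  2
  Δ  : 3  3
  Δ^2: 0
The first differences are constant (3) and nonzero, while all higher differences vanish, so the minimal degree is 1.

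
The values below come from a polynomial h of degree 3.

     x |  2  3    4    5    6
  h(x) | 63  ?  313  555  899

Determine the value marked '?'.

155

The 4 known points determine the degree-3 polynomial uniquely.
Write h(x) = ax^3 + bx^2 + cx + d. Substituting each data point gives a linear system:
  8a + 4b + 2c + d = 63
  64a + 16b + 4c + d = 313
  125a + 25b + 5c + d = 555
  216a + 36b + 6c + d = 899
Solving the system yields a = 3, b = 6, c = 5, d = 5.
So h(x) = 3x^3 + 6x^2 + 5x + 5.
Then h(3) = 155.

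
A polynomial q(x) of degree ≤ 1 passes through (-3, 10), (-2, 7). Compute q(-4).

Write q(x) = ax + b. Substituting each data point gives a linear system:
  -3a + b = 10
  -2a + b = 7
Solving the system yields a = -3, b = 1.
So q(x) = -3x + 1.
Then q(-4) = 13.

13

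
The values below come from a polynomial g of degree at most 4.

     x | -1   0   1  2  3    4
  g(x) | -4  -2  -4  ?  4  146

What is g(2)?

-16

The 5 known points determine the degree-4 polynomial uniquely.
Write g(x) = ax^4 + bx^3 + cx^2 + dx + e. Substituting each data point gives a linear system:
  a - b + c - d + e = -4
  e = -2
  a + b + c + d + e = -4
  81a + 27b + 9c + 3d + e = 4
  256a + 64b + 16c + 4d + e = 146
Solving the system yields a = 2, b = -5, c = -4, d = 5, e = -2.
So g(x) = 2x⁴ - 5x³ - 4x² + 5x - 2.
Then g(2) = -16.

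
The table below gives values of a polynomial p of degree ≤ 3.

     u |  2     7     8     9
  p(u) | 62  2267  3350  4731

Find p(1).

Write p(u) = au^3 + bu^2 + cu + d. Substituting each data point gives a linear system:
  8a + 4b + 2c + d = 62
  343a + 49b + 7c + d = 2267
  512a + 64b + 8c + d = 3350
  729a + 81b + 9c + d = 4731
Solving the system yields a = 6, b = 5, c = -6, d = 6.
So p(u) = 6u³ + 5u² - 6u + 6.
Then p(1) = 11.

11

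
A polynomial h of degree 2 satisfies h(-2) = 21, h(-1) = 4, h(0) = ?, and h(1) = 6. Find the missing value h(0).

On equispaced nodes a degree-2 polynomial has vanishing third forward difference, so
  - h(-2) + 3·h(-1) - 3·h(0) + h(1) = 0.
Substituting the known values and solving for h(0):
  -3·h(0) = 3
  h(0) = -1.

-1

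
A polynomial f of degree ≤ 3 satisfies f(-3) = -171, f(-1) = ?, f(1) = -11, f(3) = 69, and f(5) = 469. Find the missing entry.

On equispaced nodes a degree-3 polynomial has vanishing fourth forward difference, so
  f(-3) - 4·f(-1) + 6·f(1) - 4·f(3) + f(5) = 0.
Substituting the known values and solving for f(-1):
  -4·f(-1) = 44
  f(-1) = -11.

-11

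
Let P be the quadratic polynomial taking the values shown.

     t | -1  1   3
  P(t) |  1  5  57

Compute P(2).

Using the Lagrange interpolation formula with nodes -1, 1, 3:
  L_0(t) = (t - 1)(t - 3) / 8
  L_1(t) = (t + 1)(t - 3) / -4
  L_2(t) = (t + 1)(t - 1) / 8
Then P(t) = 1·L_0(t) + 5·L_1(t) + 57·L_2(t).
Expanding and collecting terms gives P(t) = 6t^2 + 2t - 3.
Evaluating at t = 2: P(2) = 25.

25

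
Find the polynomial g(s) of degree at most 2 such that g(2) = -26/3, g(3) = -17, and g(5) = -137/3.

Using the Lagrange interpolation formula with nodes 2, 3, 5:
  L_0(s) = (s - 3)(s - 5) / 3
  L_1(s) = (s - 2)(s - 5) / -2
  L_2(s) = (s - 2)(s - 3) / 6
Then g(s) = -26/3·L_0(s) - 17·L_1(s) - 137/3·L_2(s).
Expanding and collecting terms gives g(s) = -2s^2 + (5/3)s - 4.
Check: g(5) = -137/3. ✓

g(s) = -2s^2 + (5/3)s - 4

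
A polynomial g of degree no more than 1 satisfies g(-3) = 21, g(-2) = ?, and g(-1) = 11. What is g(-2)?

On equispaced nodes a degree-1 polynomial has vanishing second forward difference, so
  g(-3) - 2·g(-2) + g(-1) = 0.
Substituting the known values and solving for g(-2):
  -2·g(-2) = -32
  g(-2) = 16.

16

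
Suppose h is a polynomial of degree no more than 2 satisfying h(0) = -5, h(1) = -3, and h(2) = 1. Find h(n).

h(n) = n^2 + n - 5

Write h(n) = an^2 + bn + c. Substituting each data point gives a linear system:
  c = -5
  a + b + c = -3
  4a + 2b + c = 1
Solving the system yields a = 1, b = 1, c = -5.
So h(n) = n^2 + n - 5.
Check: h(2) = 1. ✓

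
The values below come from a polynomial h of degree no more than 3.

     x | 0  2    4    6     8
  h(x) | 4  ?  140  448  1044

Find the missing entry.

24

The 4 known points determine the degree-3 polynomial uniquely.
Write h(x) = ax^3 + bx^2 + cx + d. Substituting each data point gives a linear system:
  d = 4
  64a + 16b + 4c + d = 140
  216a + 36b + 6c + d = 448
  512a + 64b + 8c + d = 1044
Solving the system yields a = 2, b = 0, c = 2, d = 4.
So h(x) = 2x^3 + 2x + 4.
Then h(2) = 24.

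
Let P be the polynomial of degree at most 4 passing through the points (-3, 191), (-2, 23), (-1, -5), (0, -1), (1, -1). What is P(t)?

P(t) = 3t^4 - 5t^2 + 2t - 1

Write P(t) = at^4 + bt^3 + ct^2 + dt + e. Substituting each data point gives a linear system:
  81a - 27b + 9c - 3d + e = 191
  16a - 8b + 4c - 2d + e = 23
  a - b + c - d + e = -5
  e = -1
  a + b + c + d + e = -1
Solving the system yields a = 3, b = 0, c = -5, d = 2, e = -1.
So P(t) = 3t^4 - 5t^2 + 2t - 1.
Check: P(-3) = 191. ✓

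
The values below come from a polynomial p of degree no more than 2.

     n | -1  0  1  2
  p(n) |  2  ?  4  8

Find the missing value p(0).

On equispaced nodes a degree-2 polynomial has vanishing third forward difference, so
  - p(-1) + 3·p(0) - 3·p(1) + p(2) = 0.
Substituting the known values and solving for p(0):
  3·p(0) = 6
  p(0) = 2.

2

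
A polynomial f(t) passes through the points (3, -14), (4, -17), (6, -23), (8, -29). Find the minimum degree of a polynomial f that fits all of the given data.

1

Divided differences on the nodes 3, 4, 6, 8:
  order 0: -14  -17  -23  -29
  order 1: -3  -3  -3
  order 2: 0  0
  order 3: 0
The order-1 divided differences are all -3 (nonzero) and every higher order vanishes, so the data lies on a polynomial of degree exactly 1.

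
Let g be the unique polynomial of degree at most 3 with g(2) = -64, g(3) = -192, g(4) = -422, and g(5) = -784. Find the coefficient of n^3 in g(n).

-5

Write g(n) = an^3 + bn^2 + cn + d. Substituting each data point gives a linear system:
  8a + 4b + 2c + d = -64
  27a + 9b + 3c + d = -192
  64a + 16b + 4c + d = -422
  125a + 25b + 5c + d = -784
Solving the system yields a = -5, b = -6, c = -3, d = 6.
So g(n) = -5n³ - 6n² - 3n + 6.
The leading coefficient is -5.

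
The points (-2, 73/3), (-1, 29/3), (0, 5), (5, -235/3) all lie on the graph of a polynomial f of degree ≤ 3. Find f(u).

f(u) = -u^3 + 2u^2 - (5/3)u + 5

Using the Lagrange interpolation formula with nodes -2, -1, 0, 5:
  L_0(u) = (u + 1)u(u - 5) / -14
  L_1(u) = (u + 2)u(u - 5) / 6
  L_2(u) = (u + 2)(u + 1)(u - 5) / -10
  L_3(u) = (u + 2)(u + 1)u / 210
Then f(u) = 73/3·L_0(u) + 29/3·L_1(u) + 5·L_2(u) - 235/3·L_3(u).
Expanding and collecting terms gives f(u) = -u³ + 2u² - (5/3)u + 5.
Check: f(-2) = 73/3. ✓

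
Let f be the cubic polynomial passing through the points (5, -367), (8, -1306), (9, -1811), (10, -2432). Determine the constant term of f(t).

Write f(t) = at^3 + bt^2 + ct + d. Substituting each data point gives a linear system:
  125a + 25b + 5c + d = -367
  512a + 64b + 8c + d = -1306
  729a + 81b + 9c + d = -1811
  1000a + 100b + 10c + d = -2432
Solving the system yields a = -2, b = -4, c = -3, d = -2.
So f(t) = -2t^3 - 4t^2 - 3t - 2.
The constant term is -2.

-2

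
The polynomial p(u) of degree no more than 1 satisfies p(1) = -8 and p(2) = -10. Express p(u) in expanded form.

p(u) = -2u - 6

Write p(u) = au + b. Substituting each data point gives a linear system:
  a + b = -8
  2a + b = -10
Solving the system yields a = -2, b = -6.
So p(u) = -2u - 6.
Check: p(2) = -10. ✓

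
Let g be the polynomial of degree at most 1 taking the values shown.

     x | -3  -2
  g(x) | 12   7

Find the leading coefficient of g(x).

-5

Write g(x) = ax + b. Substituting each data point gives a linear system:
  -3a + b = 12
  -2a + b = 7
Solving the system yields a = -5, b = -3.
So g(x) = -5x - 3.
The leading coefficient is -5.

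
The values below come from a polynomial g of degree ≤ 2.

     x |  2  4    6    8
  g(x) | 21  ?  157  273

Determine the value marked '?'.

73

The 3 known points determine the degree-2 polynomial uniquely.
Write g(x) = ax^2 + bx + c. Substituting each data point gives a linear system:
  4a + 2b + c = 21
  36a + 6b + c = 157
  64a + 8b + c = 273
Solving the system yields a = 4, b = 2, c = 1.
So g(x) = 4x² + 2x + 1.
Then g(4) = 73.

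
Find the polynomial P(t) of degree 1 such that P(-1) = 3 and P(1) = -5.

P(t) = -4t - 1

Write P(t) = at + b. Substituting each data point gives a linear system:
  -a + b = 3
  a + b = -5
Solving the system yields a = -4, b = -1.
So P(t) = -4t - 1.
Check: P(-1) = 3. ✓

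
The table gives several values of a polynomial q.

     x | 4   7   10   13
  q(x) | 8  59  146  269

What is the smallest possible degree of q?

Forward differences of the values at x = 4, 7, 10, 13:
  q  : 8  59  146  269
  Δ  : 51  87  123
  Δ^2: 36  36
  Δ^3: 0
The second differences are constant (36) and nonzero, while all higher differences vanish, so the minimal degree is 2.

2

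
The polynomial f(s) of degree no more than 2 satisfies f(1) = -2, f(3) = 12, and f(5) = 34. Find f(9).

Forward differences of the values at s = 1, 3, 5:
  f  : -2  12  34
  Δ  : 14  22
  Δ^2: 8
The second differences are constant, confirming degree 2.
Interpolating (Newton forward form) and evaluating at s = 9 gives f(9) = 102.

102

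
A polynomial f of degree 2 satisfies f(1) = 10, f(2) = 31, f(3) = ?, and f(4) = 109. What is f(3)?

The 3 known points determine the degree-2 polynomial uniquely.
Write f(t) = at^2 + bt + c. Substituting each data point gives a linear system:
  a + b + c = 10
  4a + 2b + c = 31
  16a + 4b + c = 109
Solving the system yields a = 6, b = 3, c = 1.
So f(t) = 6t^2 + 3t + 1.
Then f(3) = 64.

64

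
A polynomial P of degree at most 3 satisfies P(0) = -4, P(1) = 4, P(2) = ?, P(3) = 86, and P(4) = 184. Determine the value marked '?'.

30

The 4 known points determine the degree-3 polynomial uniquely.
Write P(x) = ax^3 + bx^2 + cx + d. Substituting each data point gives a linear system:
  d = -4
  a + b + c + d = 4
  27a + 9b + 3c + d = 86
  64a + 16b + 4c + d = 184
Solving the system yields a = 2, b = 3, c = 3, d = -4.
So P(x) = 2x^3 + 3x^2 + 3x - 4.
Then P(2) = 30.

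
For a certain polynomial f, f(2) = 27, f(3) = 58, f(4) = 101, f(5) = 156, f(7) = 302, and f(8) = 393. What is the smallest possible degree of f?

Divided differences on the nodes 2, 3, 4, 5, 7, 8:
  order 0: 27  58  101  156  302  393
  order 1: 31  43  55  73  91
  order 2: 6  6  6  6
  order 3: 0  0  0
  order 4: 0  0
  order 5: 0
The order-2 divided differences are all 6 (nonzero) and every higher order vanishes, so the data lies on a polynomial of degree exactly 2.

2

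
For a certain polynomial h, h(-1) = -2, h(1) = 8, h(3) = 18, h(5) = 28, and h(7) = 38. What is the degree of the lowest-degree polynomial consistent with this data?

Forward differences of the values at n = -1, 1, 3, 5, 7:
  h  : -2  8  18  28  38
  Δ  : 10  10  10  10
  Δ^2: 0  0  0
  Δ^3: 0  0
  Δ^4: 0
The first differences are constant (10) and nonzero, while all higher differences vanish, so the minimal degree is 1.

1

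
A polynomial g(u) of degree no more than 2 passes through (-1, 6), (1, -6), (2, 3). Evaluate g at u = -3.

58

Write g(u) = au^2 + bu + c. Substituting each data point gives a linear system:
  a - b + c = 6
  a + b + c = -6
  4a + 2b + c = 3
Solving the system yields a = 5, b = -6, c = -5.
So g(u) = 5u^2 - 6u - 5.
Then g(-3) = 58.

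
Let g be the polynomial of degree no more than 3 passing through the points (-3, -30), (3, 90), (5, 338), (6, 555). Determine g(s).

Write g(s) = as^3 + bs^2 + cs + d. Substituting each data point gives a linear system:
  -27a + 9b - 3c + d = -30
  27a + 9b + 3c + d = 90
  125a + 25b + 5c + d = 338
  216a + 36b + 6c + d = 555
Solving the system yields a = 2, b = 3, c = 2, d = 3.
So g(s) = 2s³ + 3s² + 2s + 3.
Check: g(5) = 338. ✓

g(s) = 2s^3 + 3s^2 + 2s + 3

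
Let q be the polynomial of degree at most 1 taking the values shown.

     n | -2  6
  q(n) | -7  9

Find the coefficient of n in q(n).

2

Write q(n) = an + b. Substituting each data point gives a linear system:
  -2a + b = -7
  6a + b = 9
Solving the system yields a = 2, b = -3.
So q(n) = 2n - 3.
The leading coefficient is 2.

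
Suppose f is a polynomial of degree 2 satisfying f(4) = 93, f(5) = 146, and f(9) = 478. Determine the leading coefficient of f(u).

6

Write f(u) = au^2 + bu + c. Substituting each data point gives a linear system:
  16a + 4b + c = 93
  25a + 5b + c = 146
  81a + 9b + c = 478
Solving the system yields a = 6, b = -1, c = 1.
So f(u) = 6u² - u + 1.
The leading coefficient is 6.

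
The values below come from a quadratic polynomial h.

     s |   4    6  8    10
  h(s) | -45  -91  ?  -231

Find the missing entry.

-153

On equispaced nodes a degree-2 polynomial has vanishing third forward difference, so
  - h(4) + 3·h(6) - 3·h(8) + h(10) = 0.
Substituting the known values and solving for h(8):
  -3·h(8) = 459
  h(8) = -153.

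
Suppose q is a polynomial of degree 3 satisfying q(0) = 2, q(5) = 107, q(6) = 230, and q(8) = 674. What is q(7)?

415

Write q(s) = as^3 + bs^2 + cs + d. Substituting each data point gives a linear system:
  d = 2
  125a + 25b + 5c + d = 107
  216a + 36b + 6c + d = 230
  512a + 64b + 8c + d = 674
Solving the system yields a = 2, b = -5, c = -4, d = 2.
So q(s) = 2s^3 - 5s^2 - 4s + 2.
Then q(7) = 415.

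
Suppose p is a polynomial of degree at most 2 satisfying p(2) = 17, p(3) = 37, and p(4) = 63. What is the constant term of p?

-5

Write p(n) = an^2 + bn + c. Substituting each data point gives a linear system:
  4a + 2b + c = 17
  9a + 3b + c = 37
  16a + 4b + c = 63
Solving the system yields a = 3, b = 5, c = -5.
So p(n) = 3n² + 5n - 5.
The constant term is -5.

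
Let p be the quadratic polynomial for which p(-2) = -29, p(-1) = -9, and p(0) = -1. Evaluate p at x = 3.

Forward differences of the values at x = -2, -1, 0:
  p  : -29  -9  -1
  Δ  : 20  8
  Δ^2: -12
The second differences are constant, confirming degree 2.
Interpolating (Newton forward form) and evaluating at x = 3 gives p(3) = -49.

-49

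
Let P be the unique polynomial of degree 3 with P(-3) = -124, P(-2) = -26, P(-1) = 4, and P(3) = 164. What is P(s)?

Write P(s) = as^3 + bs^2 + cs + d. Substituting each data point gives a linear system:
  -27a + 9b - 3c + d = -124
  -8a + 4b - 2c + d = -26
  -a + b - c + d = 4
  27a + 9b + 3c + d = 164
Solving the system yields a = 6, b = 2, c = -6, d = 2.
So P(s) = 6s^3 + 2s^2 - 6s + 2.
Check: P(-2) = -26. ✓

P(s) = 6s^3 + 2s^2 - 6s + 2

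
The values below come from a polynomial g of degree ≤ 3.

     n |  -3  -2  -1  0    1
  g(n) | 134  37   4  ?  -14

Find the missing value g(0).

-1

On equispaced nodes a degree-3 polynomial has vanishing fourth forward difference, so
  g(-3) - 4·g(-2) + 6·g(-1) - 4·g(0) + g(1) = 0.
Substituting the known values and solving for g(0):
  -4·g(0) = 4
  g(0) = -1.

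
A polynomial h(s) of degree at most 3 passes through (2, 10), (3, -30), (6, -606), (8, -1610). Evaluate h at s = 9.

Write h(s) = as^3 + bs^2 + cs + d. Substituting each data point gives a linear system:
  8a + 4b + 2c + d = 10
  27a + 9b + 3c + d = -30
  216a + 36b + 6c + d = -606
  512a + 64b + 8c + d = -1610
Solving the system yields a = -4, b = 6, c = 6, d = 6.
So h(s) = -4s³ + 6s² + 6s + 6.
Then h(9) = -2370.

-2370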